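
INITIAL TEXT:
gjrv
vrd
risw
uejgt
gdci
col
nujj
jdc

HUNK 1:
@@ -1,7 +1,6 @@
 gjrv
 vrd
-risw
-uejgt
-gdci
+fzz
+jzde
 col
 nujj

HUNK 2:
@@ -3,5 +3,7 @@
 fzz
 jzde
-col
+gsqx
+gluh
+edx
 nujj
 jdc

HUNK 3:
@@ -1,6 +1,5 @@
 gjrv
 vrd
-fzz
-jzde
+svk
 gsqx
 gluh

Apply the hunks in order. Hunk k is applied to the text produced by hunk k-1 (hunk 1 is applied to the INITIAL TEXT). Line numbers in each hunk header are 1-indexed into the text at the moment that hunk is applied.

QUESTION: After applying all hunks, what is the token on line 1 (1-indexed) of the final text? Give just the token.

Answer: gjrv

Derivation:
Hunk 1: at line 1 remove [risw,uejgt,gdci] add [fzz,jzde] -> 7 lines: gjrv vrd fzz jzde col nujj jdc
Hunk 2: at line 3 remove [col] add [gsqx,gluh,edx] -> 9 lines: gjrv vrd fzz jzde gsqx gluh edx nujj jdc
Hunk 3: at line 1 remove [fzz,jzde] add [svk] -> 8 lines: gjrv vrd svk gsqx gluh edx nujj jdc
Final line 1: gjrv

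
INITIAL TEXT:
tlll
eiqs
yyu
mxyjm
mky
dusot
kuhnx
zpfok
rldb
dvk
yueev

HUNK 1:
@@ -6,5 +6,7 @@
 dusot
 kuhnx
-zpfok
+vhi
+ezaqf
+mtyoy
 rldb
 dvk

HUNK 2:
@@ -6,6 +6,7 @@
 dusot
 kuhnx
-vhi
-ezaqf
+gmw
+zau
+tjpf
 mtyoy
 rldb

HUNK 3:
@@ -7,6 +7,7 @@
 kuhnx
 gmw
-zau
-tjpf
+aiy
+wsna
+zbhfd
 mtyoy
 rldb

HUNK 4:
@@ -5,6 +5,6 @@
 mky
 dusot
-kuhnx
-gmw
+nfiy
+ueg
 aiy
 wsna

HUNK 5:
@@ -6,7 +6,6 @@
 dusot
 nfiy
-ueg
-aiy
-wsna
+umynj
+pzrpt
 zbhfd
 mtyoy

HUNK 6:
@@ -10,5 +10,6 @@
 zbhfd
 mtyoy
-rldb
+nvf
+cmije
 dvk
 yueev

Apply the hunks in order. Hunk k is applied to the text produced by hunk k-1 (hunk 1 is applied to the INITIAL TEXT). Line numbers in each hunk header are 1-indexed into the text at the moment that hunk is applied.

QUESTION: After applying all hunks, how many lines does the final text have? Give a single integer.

Hunk 1: at line 6 remove [zpfok] add [vhi,ezaqf,mtyoy] -> 13 lines: tlll eiqs yyu mxyjm mky dusot kuhnx vhi ezaqf mtyoy rldb dvk yueev
Hunk 2: at line 6 remove [vhi,ezaqf] add [gmw,zau,tjpf] -> 14 lines: tlll eiqs yyu mxyjm mky dusot kuhnx gmw zau tjpf mtyoy rldb dvk yueev
Hunk 3: at line 7 remove [zau,tjpf] add [aiy,wsna,zbhfd] -> 15 lines: tlll eiqs yyu mxyjm mky dusot kuhnx gmw aiy wsna zbhfd mtyoy rldb dvk yueev
Hunk 4: at line 5 remove [kuhnx,gmw] add [nfiy,ueg] -> 15 lines: tlll eiqs yyu mxyjm mky dusot nfiy ueg aiy wsna zbhfd mtyoy rldb dvk yueev
Hunk 5: at line 6 remove [ueg,aiy,wsna] add [umynj,pzrpt] -> 14 lines: tlll eiqs yyu mxyjm mky dusot nfiy umynj pzrpt zbhfd mtyoy rldb dvk yueev
Hunk 6: at line 10 remove [rldb] add [nvf,cmije] -> 15 lines: tlll eiqs yyu mxyjm mky dusot nfiy umynj pzrpt zbhfd mtyoy nvf cmije dvk yueev
Final line count: 15

Answer: 15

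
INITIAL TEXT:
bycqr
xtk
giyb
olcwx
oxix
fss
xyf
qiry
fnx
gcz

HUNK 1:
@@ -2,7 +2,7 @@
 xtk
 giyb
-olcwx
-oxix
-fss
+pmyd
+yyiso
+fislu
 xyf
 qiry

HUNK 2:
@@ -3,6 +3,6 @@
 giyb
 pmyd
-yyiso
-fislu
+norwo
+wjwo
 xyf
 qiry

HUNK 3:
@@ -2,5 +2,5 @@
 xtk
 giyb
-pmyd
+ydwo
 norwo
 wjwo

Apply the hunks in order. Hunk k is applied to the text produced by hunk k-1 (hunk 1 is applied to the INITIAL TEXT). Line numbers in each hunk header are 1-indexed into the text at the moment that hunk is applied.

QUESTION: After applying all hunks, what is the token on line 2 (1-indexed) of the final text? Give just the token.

Answer: xtk

Derivation:
Hunk 1: at line 2 remove [olcwx,oxix,fss] add [pmyd,yyiso,fislu] -> 10 lines: bycqr xtk giyb pmyd yyiso fislu xyf qiry fnx gcz
Hunk 2: at line 3 remove [yyiso,fislu] add [norwo,wjwo] -> 10 lines: bycqr xtk giyb pmyd norwo wjwo xyf qiry fnx gcz
Hunk 3: at line 2 remove [pmyd] add [ydwo] -> 10 lines: bycqr xtk giyb ydwo norwo wjwo xyf qiry fnx gcz
Final line 2: xtk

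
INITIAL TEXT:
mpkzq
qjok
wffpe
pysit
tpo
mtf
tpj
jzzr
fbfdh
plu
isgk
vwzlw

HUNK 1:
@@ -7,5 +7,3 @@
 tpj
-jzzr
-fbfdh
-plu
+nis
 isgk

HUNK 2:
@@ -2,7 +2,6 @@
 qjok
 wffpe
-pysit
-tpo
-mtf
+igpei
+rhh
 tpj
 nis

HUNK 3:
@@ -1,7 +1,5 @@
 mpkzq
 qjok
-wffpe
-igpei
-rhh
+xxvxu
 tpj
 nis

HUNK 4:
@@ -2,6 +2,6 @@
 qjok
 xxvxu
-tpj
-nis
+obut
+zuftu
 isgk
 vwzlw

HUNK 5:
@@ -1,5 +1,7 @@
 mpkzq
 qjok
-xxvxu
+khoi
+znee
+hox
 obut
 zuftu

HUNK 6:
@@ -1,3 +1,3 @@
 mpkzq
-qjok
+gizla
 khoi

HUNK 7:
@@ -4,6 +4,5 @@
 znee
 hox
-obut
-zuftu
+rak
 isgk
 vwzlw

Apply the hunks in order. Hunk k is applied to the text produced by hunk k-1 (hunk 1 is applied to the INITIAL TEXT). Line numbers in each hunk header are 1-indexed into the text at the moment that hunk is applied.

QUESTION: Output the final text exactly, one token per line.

Answer: mpkzq
gizla
khoi
znee
hox
rak
isgk
vwzlw

Derivation:
Hunk 1: at line 7 remove [jzzr,fbfdh,plu] add [nis] -> 10 lines: mpkzq qjok wffpe pysit tpo mtf tpj nis isgk vwzlw
Hunk 2: at line 2 remove [pysit,tpo,mtf] add [igpei,rhh] -> 9 lines: mpkzq qjok wffpe igpei rhh tpj nis isgk vwzlw
Hunk 3: at line 1 remove [wffpe,igpei,rhh] add [xxvxu] -> 7 lines: mpkzq qjok xxvxu tpj nis isgk vwzlw
Hunk 4: at line 2 remove [tpj,nis] add [obut,zuftu] -> 7 lines: mpkzq qjok xxvxu obut zuftu isgk vwzlw
Hunk 5: at line 1 remove [xxvxu] add [khoi,znee,hox] -> 9 lines: mpkzq qjok khoi znee hox obut zuftu isgk vwzlw
Hunk 6: at line 1 remove [qjok] add [gizla] -> 9 lines: mpkzq gizla khoi znee hox obut zuftu isgk vwzlw
Hunk 7: at line 4 remove [obut,zuftu] add [rak] -> 8 lines: mpkzq gizla khoi znee hox rak isgk vwzlw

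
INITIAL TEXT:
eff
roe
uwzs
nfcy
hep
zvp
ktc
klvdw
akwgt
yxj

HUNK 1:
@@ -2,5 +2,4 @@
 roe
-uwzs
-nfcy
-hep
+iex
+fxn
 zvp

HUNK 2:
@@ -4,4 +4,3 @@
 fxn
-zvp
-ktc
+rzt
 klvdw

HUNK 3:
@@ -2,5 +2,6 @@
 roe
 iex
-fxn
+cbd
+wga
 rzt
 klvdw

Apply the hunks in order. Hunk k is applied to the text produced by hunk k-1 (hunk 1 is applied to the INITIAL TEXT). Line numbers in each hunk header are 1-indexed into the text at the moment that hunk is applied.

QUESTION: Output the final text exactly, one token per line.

Hunk 1: at line 2 remove [uwzs,nfcy,hep] add [iex,fxn] -> 9 lines: eff roe iex fxn zvp ktc klvdw akwgt yxj
Hunk 2: at line 4 remove [zvp,ktc] add [rzt] -> 8 lines: eff roe iex fxn rzt klvdw akwgt yxj
Hunk 3: at line 2 remove [fxn] add [cbd,wga] -> 9 lines: eff roe iex cbd wga rzt klvdw akwgt yxj

Answer: eff
roe
iex
cbd
wga
rzt
klvdw
akwgt
yxj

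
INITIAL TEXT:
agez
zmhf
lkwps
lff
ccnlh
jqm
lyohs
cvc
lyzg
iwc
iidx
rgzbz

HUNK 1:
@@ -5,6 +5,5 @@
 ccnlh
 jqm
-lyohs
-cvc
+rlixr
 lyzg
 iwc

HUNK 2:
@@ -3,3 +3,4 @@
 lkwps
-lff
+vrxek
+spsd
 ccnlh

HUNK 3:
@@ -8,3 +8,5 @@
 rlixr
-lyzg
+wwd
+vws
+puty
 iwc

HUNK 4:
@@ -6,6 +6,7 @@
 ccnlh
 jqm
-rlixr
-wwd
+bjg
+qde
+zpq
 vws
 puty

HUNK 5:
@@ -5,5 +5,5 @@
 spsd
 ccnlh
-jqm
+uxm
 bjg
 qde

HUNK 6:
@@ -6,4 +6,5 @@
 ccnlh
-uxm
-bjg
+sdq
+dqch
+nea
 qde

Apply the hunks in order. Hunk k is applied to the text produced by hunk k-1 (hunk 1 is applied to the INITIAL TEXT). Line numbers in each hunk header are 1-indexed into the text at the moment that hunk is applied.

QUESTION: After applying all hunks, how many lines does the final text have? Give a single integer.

Hunk 1: at line 5 remove [lyohs,cvc] add [rlixr] -> 11 lines: agez zmhf lkwps lff ccnlh jqm rlixr lyzg iwc iidx rgzbz
Hunk 2: at line 3 remove [lff] add [vrxek,spsd] -> 12 lines: agez zmhf lkwps vrxek spsd ccnlh jqm rlixr lyzg iwc iidx rgzbz
Hunk 3: at line 8 remove [lyzg] add [wwd,vws,puty] -> 14 lines: agez zmhf lkwps vrxek spsd ccnlh jqm rlixr wwd vws puty iwc iidx rgzbz
Hunk 4: at line 6 remove [rlixr,wwd] add [bjg,qde,zpq] -> 15 lines: agez zmhf lkwps vrxek spsd ccnlh jqm bjg qde zpq vws puty iwc iidx rgzbz
Hunk 5: at line 5 remove [jqm] add [uxm] -> 15 lines: agez zmhf lkwps vrxek spsd ccnlh uxm bjg qde zpq vws puty iwc iidx rgzbz
Hunk 6: at line 6 remove [uxm,bjg] add [sdq,dqch,nea] -> 16 lines: agez zmhf lkwps vrxek spsd ccnlh sdq dqch nea qde zpq vws puty iwc iidx rgzbz
Final line count: 16

Answer: 16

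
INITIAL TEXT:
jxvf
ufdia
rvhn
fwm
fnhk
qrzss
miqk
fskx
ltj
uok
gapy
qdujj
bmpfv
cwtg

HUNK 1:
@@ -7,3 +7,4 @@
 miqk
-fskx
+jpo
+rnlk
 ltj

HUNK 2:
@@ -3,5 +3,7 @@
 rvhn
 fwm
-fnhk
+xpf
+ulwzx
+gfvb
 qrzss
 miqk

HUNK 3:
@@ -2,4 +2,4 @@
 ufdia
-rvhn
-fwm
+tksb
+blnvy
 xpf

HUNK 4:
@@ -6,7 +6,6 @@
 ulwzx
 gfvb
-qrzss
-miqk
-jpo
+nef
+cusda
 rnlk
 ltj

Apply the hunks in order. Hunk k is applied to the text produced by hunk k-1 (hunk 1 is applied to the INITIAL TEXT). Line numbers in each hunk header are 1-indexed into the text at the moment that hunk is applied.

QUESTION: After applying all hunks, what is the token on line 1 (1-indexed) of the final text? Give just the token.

Answer: jxvf

Derivation:
Hunk 1: at line 7 remove [fskx] add [jpo,rnlk] -> 15 lines: jxvf ufdia rvhn fwm fnhk qrzss miqk jpo rnlk ltj uok gapy qdujj bmpfv cwtg
Hunk 2: at line 3 remove [fnhk] add [xpf,ulwzx,gfvb] -> 17 lines: jxvf ufdia rvhn fwm xpf ulwzx gfvb qrzss miqk jpo rnlk ltj uok gapy qdujj bmpfv cwtg
Hunk 3: at line 2 remove [rvhn,fwm] add [tksb,blnvy] -> 17 lines: jxvf ufdia tksb blnvy xpf ulwzx gfvb qrzss miqk jpo rnlk ltj uok gapy qdujj bmpfv cwtg
Hunk 4: at line 6 remove [qrzss,miqk,jpo] add [nef,cusda] -> 16 lines: jxvf ufdia tksb blnvy xpf ulwzx gfvb nef cusda rnlk ltj uok gapy qdujj bmpfv cwtg
Final line 1: jxvf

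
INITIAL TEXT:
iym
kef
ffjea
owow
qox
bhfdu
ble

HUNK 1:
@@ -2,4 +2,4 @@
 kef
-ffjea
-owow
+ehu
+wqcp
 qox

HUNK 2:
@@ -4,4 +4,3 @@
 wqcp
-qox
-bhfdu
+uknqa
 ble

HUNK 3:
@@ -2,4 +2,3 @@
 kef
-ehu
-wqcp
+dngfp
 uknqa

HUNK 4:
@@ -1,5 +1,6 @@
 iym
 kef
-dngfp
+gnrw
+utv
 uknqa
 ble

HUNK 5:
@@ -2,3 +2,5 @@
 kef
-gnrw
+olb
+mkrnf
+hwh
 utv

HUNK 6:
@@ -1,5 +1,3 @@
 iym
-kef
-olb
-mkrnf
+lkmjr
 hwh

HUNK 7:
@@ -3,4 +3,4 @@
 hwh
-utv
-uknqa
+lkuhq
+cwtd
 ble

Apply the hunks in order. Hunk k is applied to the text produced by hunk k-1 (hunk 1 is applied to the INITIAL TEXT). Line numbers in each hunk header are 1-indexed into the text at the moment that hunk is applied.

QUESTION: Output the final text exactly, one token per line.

Hunk 1: at line 2 remove [ffjea,owow] add [ehu,wqcp] -> 7 lines: iym kef ehu wqcp qox bhfdu ble
Hunk 2: at line 4 remove [qox,bhfdu] add [uknqa] -> 6 lines: iym kef ehu wqcp uknqa ble
Hunk 3: at line 2 remove [ehu,wqcp] add [dngfp] -> 5 lines: iym kef dngfp uknqa ble
Hunk 4: at line 1 remove [dngfp] add [gnrw,utv] -> 6 lines: iym kef gnrw utv uknqa ble
Hunk 5: at line 2 remove [gnrw] add [olb,mkrnf,hwh] -> 8 lines: iym kef olb mkrnf hwh utv uknqa ble
Hunk 6: at line 1 remove [kef,olb,mkrnf] add [lkmjr] -> 6 lines: iym lkmjr hwh utv uknqa ble
Hunk 7: at line 3 remove [utv,uknqa] add [lkuhq,cwtd] -> 6 lines: iym lkmjr hwh lkuhq cwtd ble

Answer: iym
lkmjr
hwh
lkuhq
cwtd
ble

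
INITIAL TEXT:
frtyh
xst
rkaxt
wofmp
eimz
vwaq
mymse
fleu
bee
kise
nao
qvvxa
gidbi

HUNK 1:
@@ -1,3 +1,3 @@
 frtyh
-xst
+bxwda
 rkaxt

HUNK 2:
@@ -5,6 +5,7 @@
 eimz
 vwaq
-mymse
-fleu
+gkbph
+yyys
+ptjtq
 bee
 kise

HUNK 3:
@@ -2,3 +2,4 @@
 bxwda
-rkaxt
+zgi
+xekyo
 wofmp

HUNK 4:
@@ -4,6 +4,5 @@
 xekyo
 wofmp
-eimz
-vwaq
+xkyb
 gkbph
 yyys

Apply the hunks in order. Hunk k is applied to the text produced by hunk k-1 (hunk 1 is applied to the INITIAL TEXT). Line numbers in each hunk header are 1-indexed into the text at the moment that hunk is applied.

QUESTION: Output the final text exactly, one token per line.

Answer: frtyh
bxwda
zgi
xekyo
wofmp
xkyb
gkbph
yyys
ptjtq
bee
kise
nao
qvvxa
gidbi

Derivation:
Hunk 1: at line 1 remove [xst] add [bxwda] -> 13 lines: frtyh bxwda rkaxt wofmp eimz vwaq mymse fleu bee kise nao qvvxa gidbi
Hunk 2: at line 5 remove [mymse,fleu] add [gkbph,yyys,ptjtq] -> 14 lines: frtyh bxwda rkaxt wofmp eimz vwaq gkbph yyys ptjtq bee kise nao qvvxa gidbi
Hunk 3: at line 2 remove [rkaxt] add [zgi,xekyo] -> 15 lines: frtyh bxwda zgi xekyo wofmp eimz vwaq gkbph yyys ptjtq bee kise nao qvvxa gidbi
Hunk 4: at line 4 remove [eimz,vwaq] add [xkyb] -> 14 lines: frtyh bxwda zgi xekyo wofmp xkyb gkbph yyys ptjtq bee kise nao qvvxa gidbi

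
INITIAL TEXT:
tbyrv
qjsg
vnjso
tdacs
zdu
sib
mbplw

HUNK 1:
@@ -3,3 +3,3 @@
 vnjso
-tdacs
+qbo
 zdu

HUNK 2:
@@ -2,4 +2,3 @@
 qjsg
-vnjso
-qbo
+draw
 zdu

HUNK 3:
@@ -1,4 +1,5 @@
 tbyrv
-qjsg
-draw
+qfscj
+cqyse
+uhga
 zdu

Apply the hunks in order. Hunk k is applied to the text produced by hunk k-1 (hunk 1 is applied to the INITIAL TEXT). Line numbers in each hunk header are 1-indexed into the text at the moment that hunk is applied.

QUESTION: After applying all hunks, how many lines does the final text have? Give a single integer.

Hunk 1: at line 3 remove [tdacs] add [qbo] -> 7 lines: tbyrv qjsg vnjso qbo zdu sib mbplw
Hunk 2: at line 2 remove [vnjso,qbo] add [draw] -> 6 lines: tbyrv qjsg draw zdu sib mbplw
Hunk 3: at line 1 remove [qjsg,draw] add [qfscj,cqyse,uhga] -> 7 lines: tbyrv qfscj cqyse uhga zdu sib mbplw
Final line count: 7

Answer: 7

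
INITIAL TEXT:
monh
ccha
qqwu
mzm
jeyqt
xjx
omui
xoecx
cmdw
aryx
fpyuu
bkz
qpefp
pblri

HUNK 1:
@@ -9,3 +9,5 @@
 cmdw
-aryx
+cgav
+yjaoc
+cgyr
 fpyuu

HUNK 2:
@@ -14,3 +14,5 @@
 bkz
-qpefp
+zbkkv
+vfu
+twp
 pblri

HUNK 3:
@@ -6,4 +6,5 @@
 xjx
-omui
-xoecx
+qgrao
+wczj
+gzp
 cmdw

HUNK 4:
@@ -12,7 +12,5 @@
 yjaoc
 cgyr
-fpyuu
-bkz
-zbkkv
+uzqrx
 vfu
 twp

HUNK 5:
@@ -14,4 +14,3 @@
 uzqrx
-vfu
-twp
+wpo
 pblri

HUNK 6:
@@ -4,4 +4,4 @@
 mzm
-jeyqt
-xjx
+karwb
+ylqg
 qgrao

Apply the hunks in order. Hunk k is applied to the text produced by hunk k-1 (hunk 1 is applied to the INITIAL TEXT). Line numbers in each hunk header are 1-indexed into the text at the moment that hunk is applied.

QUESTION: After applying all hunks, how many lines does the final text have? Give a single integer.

Hunk 1: at line 9 remove [aryx] add [cgav,yjaoc,cgyr] -> 16 lines: monh ccha qqwu mzm jeyqt xjx omui xoecx cmdw cgav yjaoc cgyr fpyuu bkz qpefp pblri
Hunk 2: at line 14 remove [qpefp] add [zbkkv,vfu,twp] -> 18 lines: monh ccha qqwu mzm jeyqt xjx omui xoecx cmdw cgav yjaoc cgyr fpyuu bkz zbkkv vfu twp pblri
Hunk 3: at line 6 remove [omui,xoecx] add [qgrao,wczj,gzp] -> 19 lines: monh ccha qqwu mzm jeyqt xjx qgrao wczj gzp cmdw cgav yjaoc cgyr fpyuu bkz zbkkv vfu twp pblri
Hunk 4: at line 12 remove [fpyuu,bkz,zbkkv] add [uzqrx] -> 17 lines: monh ccha qqwu mzm jeyqt xjx qgrao wczj gzp cmdw cgav yjaoc cgyr uzqrx vfu twp pblri
Hunk 5: at line 14 remove [vfu,twp] add [wpo] -> 16 lines: monh ccha qqwu mzm jeyqt xjx qgrao wczj gzp cmdw cgav yjaoc cgyr uzqrx wpo pblri
Hunk 6: at line 4 remove [jeyqt,xjx] add [karwb,ylqg] -> 16 lines: monh ccha qqwu mzm karwb ylqg qgrao wczj gzp cmdw cgav yjaoc cgyr uzqrx wpo pblri
Final line count: 16

Answer: 16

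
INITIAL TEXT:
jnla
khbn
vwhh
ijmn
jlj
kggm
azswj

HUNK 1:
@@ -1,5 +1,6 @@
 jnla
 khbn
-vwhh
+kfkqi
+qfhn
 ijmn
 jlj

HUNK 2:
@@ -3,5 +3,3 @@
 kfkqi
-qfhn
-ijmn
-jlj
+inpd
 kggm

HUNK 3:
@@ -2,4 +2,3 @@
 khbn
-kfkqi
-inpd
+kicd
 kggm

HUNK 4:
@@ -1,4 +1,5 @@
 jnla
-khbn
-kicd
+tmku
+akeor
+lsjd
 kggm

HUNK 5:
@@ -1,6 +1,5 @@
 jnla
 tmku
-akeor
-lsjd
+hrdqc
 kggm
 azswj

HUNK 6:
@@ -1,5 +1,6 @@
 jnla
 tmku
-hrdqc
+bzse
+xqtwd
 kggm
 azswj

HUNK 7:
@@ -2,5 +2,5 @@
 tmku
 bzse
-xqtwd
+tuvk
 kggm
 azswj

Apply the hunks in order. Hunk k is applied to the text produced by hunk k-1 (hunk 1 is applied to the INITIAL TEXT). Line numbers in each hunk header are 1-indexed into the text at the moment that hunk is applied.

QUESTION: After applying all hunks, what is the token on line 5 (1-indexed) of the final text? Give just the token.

Answer: kggm

Derivation:
Hunk 1: at line 1 remove [vwhh] add [kfkqi,qfhn] -> 8 lines: jnla khbn kfkqi qfhn ijmn jlj kggm azswj
Hunk 2: at line 3 remove [qfhn,ijmn,jlj] add [inpd] -> 6 lines: jnla khbn kfkqi inpd kggm azswj
Hunk 3: at line 2 remove [kfkqi,inpd] add [kicd] -> 5 lines: jnla khbn kicd kggm azswj
Hunk 4: at line 1 remove [khbn,kicd] add [tmku,akeor,lsjd] -> 6 lines: jnla tmku akeor lsjd kggm azswj
Hunk 5: at line 1 remove [akeor,lsjd] add [hrdqc] -> 5 lines: jnla tmku hrdqc kggm azswj
Hunk 6: at line 1 remove [hrdqc] add [bzse,xqtwd] -> 6 lines: jnla tmku bzse xqtwd kggm azswj
Hunk 7: at line 2 remove [xqtwd] add [tuvk] -> 6 lines: jnla tmku bzse tuvk kggm azswj
Final line 5: kggm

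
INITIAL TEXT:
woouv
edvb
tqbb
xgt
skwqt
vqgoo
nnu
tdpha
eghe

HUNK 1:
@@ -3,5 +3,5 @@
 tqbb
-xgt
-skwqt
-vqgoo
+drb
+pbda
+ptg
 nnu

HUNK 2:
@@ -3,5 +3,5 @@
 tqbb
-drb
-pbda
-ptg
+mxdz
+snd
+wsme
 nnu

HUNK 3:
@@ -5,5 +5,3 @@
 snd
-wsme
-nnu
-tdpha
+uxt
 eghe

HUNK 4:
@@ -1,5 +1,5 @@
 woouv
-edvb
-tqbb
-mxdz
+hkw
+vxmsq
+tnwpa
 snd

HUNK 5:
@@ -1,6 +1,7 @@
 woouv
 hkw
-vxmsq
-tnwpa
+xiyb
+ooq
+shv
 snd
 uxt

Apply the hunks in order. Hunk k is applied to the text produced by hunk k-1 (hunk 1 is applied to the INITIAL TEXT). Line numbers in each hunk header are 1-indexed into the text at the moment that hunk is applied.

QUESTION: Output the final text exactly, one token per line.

Answer: woouv
hkw
xiyb
ooq
shv
snd
uxt
eghe

Derivation:
Hunk 1: at line 3 remove [xgt,skwqt,vqgoo] add [drb,pbda,ptg] -> 9 lines: woouv edvb tqbb drb pbda ptg nnu tdpha eghe
Hunk 2: at line 3 remove [drb,pbda,ptg] add [mxdz,snd,wsme] -> 9 lines: woouv edvb tqbb mxdz snd wsme nnu tdpha eghe
Hunk 3: at line 5 remove [wsme,nnu,tdpha] add [uxt] -> 7 lines: woouv edvb tqbb mxdz snd uxt eghe
Hunk 4: at line 1 remove [edvb,tqbb,mxdz] add [hkw,vxmsq,tnwpa] -> 7 lines: woouv hkw vxmsq tnwpa snd uxt eghe
Hunk 5: at line 1 remove [vxmsq,tnwpa] add [xiyb,ooq,shv] -> 8 lines: woouv hkw xiyb ooq shv snd uxt eghe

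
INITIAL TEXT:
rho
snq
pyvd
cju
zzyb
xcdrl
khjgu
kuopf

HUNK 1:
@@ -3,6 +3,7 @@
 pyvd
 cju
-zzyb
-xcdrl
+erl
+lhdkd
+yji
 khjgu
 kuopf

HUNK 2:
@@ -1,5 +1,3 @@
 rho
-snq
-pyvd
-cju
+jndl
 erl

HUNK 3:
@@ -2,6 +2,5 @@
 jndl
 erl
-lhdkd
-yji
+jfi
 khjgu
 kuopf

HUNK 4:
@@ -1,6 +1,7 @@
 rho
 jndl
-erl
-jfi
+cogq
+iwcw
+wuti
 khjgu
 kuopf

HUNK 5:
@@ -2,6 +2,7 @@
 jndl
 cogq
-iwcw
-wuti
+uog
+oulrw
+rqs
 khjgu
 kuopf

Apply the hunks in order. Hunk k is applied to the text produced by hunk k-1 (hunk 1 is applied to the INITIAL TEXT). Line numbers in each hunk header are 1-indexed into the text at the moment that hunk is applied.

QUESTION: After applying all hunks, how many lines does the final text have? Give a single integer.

Answer: 8

Derivation:
Hunk 1: at line 3 remove [zzyb,xcdrl] add [erl,lhdkd,yji] -> 9 lines: rho snq pyvd cju erl lhdkd yji khjgu kuopf
Hunk 2: at line 1 remove [snq,pyvd,cju] add [jndl] -> 7 lines: rho jndl erl lhdkd yji khjgu kuopf
Hunk 3: at line 2 remove [lhdkd,yji] add [jfi] -> 6 lines: rho jndl erl jfi khjgu kuopf
Hunk 4: at line 1 remove [erl,jfi] add [cogq,iwcw,wuti] -> 7 lines: rho jndl cogq iwcw wuti khjgu kuopf
Hunk 5: at line 2 remove [iwcw,wuti] add [uog,oulrw,rqs] -> 8 lines: rho jndl cogq uog oulrw rqs khjgu kuopf
Final line count: 8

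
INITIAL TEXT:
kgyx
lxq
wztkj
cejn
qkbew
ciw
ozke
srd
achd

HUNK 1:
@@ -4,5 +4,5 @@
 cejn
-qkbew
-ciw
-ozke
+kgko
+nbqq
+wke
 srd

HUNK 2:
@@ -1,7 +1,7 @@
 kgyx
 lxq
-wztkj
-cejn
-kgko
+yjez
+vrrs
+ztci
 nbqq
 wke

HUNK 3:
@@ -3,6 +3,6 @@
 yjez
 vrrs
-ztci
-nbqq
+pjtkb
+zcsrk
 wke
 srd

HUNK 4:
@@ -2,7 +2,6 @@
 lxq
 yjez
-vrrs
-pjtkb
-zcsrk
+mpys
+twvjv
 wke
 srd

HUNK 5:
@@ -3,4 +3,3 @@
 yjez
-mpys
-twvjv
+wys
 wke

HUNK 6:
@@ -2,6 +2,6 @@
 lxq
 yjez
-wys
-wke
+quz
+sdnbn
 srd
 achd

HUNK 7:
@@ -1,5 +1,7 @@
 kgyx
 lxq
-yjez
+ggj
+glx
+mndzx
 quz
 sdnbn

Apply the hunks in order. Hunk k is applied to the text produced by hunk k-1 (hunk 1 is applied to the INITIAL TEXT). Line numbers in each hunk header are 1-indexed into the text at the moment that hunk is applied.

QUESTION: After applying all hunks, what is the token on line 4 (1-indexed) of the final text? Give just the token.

Answer: glx

Derivation:
Hunk 1: at line 4 remove [qkbew,ciw,ozke] add [kgko,nbqq,wke] -> 9 lines: kgyx lxq wztkj cejn kgko nbqq wke srd achd
Hunk 2: at line 1 remove [wztkj,cejn,kgko] add [yjez,vrrs,ztci] -> 9 lines: kgyx lxq yjez vrrs ztci nbqq wke srd achd
Hunk 3: at line 3 remove [ztci,nbqq] add [pjtkb,zcsrk] -> 9 lines: kgyx lxq yjez vrrs pjtkb zcsrk wke srd achd
Hunk 4: at line 2 remove [vrrs,pjtkb,zcsrk] add [mpys,twvjv] -> 8 lines: kgyx lxq yjez mpys twvjv wke srd achd
Hunk 5: at line 3 remove [mpys,twvjv] add [wys] -> 7 lines: kgyx lxq yjez wys wke srd achd
Hunk 6: at line 2 remove [wys,wke] add [quz,sdnbn] -> 7 lines: kgyx lxq yjez quz sdnbn srd achd
Hunk 7: at line 1 remove [yjez] add [ggj,glx,mndzx] -> 9 lines: kgyx lxq ggj glx mndzx quz sdnbn srd achd
Final line 4: glx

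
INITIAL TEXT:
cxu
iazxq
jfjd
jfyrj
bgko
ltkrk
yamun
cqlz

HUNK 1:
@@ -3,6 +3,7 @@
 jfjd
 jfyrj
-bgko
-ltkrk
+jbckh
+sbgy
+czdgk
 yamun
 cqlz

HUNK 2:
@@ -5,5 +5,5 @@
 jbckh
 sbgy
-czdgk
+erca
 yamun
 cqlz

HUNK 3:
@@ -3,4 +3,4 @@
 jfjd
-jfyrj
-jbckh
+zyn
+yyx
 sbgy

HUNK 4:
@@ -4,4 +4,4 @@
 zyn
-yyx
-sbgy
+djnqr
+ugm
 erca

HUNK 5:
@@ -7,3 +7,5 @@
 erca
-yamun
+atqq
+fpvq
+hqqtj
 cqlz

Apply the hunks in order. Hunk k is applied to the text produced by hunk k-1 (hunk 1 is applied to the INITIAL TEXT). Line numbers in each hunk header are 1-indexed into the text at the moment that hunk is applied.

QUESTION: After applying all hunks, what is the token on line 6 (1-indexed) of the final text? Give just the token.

Hunk 1: at line 3 remove [bgko,ltkrk] add [jbckh,sbgy,czdgk] -> 9 lines: cxu iazxq jfjd jfyrj jbckh sbgy czdgk yamun cqlz
Hunk 2: at line 5 remove [czdgk] add [erca] -> 9 lines: cxu iazxq jfjd jfyrj jbckh sbgy erca yamun cqlz
Hunk 3: at line 3 remove [jfyrj,jbckh] add [zyn,yyx] -> 9 lines: cxu iazxq jfjd zyn yyx sbgy erca yamun cqlz
Hunk 4: at line 4 remove [yyx,sbgy] add [djnqr,ugm] -> 9 lines: cxu iazxq jfjd zyn djnqr ugm erca yamun cqlz
Hunk 5: at line 7 remove [yamun] add [atqq,fpvq,hqqtj] -> 11 lines: cxu iazxq jfjd zyn djnqr ugm erca atqq fpvq hqqtj cqlz
Final line 6: ugm

Answer: ugm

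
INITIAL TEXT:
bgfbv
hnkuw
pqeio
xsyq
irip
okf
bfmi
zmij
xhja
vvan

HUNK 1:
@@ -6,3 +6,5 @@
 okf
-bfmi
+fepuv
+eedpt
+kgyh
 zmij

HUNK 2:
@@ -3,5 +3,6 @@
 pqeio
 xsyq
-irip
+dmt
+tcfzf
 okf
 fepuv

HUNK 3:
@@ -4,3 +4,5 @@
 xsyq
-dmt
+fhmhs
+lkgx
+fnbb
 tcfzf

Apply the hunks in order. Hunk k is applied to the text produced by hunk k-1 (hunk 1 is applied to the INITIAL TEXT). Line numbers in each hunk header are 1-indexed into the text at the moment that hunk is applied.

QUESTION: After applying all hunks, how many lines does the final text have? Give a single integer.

Answer: 15

Derivation:
Hunk 1: at line 6 remove [bfmi] add [fepuv,eedpt,kgyh] -> 12 lines: bgfbv hnkuw pqeio xsyq irip okf fepuv eedpt kgyh zmij xhja vvan
Hunk 2: at line 3 remove [irip] add [dmt,tcfzf] -> 13 lines: bgfbv hnkuw pqeio xsyq dmt tcfzf okf fepuv eedpt kgyh zmij xhja vvan
Hunk 3: at line 4 remove [dmt] add [fhmhs,lkgx,fnbb] -> 15 lines: bgfbv hnkuw pqeio xsyq fhmhs lkgx fnbb tcfzf okf fepuv eedpt kgyh zmij xhja vvan
Final line count: 15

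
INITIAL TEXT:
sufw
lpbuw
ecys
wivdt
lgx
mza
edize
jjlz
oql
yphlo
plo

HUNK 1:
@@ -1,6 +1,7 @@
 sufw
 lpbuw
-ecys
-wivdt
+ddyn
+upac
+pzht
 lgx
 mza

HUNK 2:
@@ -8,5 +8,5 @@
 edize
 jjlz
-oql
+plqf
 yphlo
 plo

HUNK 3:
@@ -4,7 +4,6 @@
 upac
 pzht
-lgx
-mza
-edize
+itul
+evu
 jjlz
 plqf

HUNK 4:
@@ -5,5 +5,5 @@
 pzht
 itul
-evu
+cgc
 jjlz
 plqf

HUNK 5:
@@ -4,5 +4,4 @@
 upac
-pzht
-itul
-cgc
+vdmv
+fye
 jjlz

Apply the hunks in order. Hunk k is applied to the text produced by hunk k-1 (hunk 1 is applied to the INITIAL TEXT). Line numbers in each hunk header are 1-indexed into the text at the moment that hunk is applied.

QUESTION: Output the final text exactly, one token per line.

Hunk 1: at line 1 remove [ecys,wivdt] add [ddyn,upac,pzht] -> 12 lines: sufw lpbuw ddyn upac pzht lgx mza edize jjlz oql yphlo plo
Hunk 2: at line 8 remove [oql] add [plqf] -> 12 lines: sufw lpbuw ddyn upac pzht lgx mza edize jjlz plqf yphlo plo
Hunk 3: at line 4 remove [lgx,mza,edize] add [itul,evu] -> 11 lines: sufw lpbuw ddyn upac pzht itul evu jjlz plqf yphlo plo
Hunk 4: at line 5 remove [evu] add [cgc] -> 11 lines: sufw lpbuw ddyn upac pzht itul cgc jjlz plqf yphlo plo
Hunk 5: at line 4 remove [pzht,itul,cgc] add [vdmv,fye] -> 10 lines: sufw lpbuw ddyn upac vdmv fye jjlz plqf yphlo plo

Answer: sufw
lpbuw
ddyn
upac
vdmv
fye
jjlz
plqf
yphlo
plo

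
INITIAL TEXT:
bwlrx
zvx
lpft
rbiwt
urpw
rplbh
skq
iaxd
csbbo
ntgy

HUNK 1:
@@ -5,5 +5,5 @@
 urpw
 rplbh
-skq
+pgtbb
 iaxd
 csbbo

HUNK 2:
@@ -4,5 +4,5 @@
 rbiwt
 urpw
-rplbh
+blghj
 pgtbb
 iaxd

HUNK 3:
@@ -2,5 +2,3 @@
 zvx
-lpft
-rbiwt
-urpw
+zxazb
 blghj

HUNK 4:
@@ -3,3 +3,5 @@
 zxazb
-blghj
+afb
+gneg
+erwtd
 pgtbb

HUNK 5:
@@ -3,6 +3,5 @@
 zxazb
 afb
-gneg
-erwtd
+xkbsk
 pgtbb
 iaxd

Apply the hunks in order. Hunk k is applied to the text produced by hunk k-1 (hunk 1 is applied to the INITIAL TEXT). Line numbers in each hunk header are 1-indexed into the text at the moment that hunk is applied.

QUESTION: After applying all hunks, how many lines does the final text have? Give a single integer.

Answer: 9

Derivation:
Hunk 1: at line 5 remove [skq] add [pgtbb] -> 10 lines: bwlrx zvx lpft rbiwt urpw rplbh pgtbb iaxd csbbo ntgy
Hunk 2: at line 4 remove [rplbh] add [blghj] -> 10 lines: bwlrx zvx lpft rbiwt urpw blghj pgtbb iaxd csbbo ntgy
Hunk 3: at line 2 remove [lpft,rbiwt,urpw] add [zxazb] -> 8 lines: bwlrx zvx zxazb blghj pgtbb iaxd csbbo ntgy
Hunk 4: at line 3 remove [blghj] add [afb,gneg,erwtd] -> 10 lines: bwlrx zvx zxazb afb gneg erwtd pgtbb iaxd csbbo ntgy
Hunk 5: at line 3 remove [gneg,erwtd] add [xkbsk] -> 9 lines: bwlrx zvx zxazb afb xkbsk pgtbb iaxd csbbo ntgy
Final line count: 9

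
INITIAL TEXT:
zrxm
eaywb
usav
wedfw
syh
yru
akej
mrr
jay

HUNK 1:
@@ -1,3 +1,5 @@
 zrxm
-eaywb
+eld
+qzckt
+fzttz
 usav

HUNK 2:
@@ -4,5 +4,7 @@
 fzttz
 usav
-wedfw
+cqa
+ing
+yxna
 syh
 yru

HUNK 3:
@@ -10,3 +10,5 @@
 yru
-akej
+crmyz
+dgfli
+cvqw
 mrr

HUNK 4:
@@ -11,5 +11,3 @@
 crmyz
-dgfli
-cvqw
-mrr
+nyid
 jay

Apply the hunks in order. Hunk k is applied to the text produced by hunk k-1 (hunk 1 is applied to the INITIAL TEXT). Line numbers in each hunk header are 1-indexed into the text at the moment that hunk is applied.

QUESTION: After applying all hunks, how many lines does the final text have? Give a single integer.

Answer: 13

Derivation:
Hunk 1: at line 1 remove [eaywb] add [eld,qzckt,fzttz] -> 11 lines: zrxm eld qzckt fzttz usav wedfw syh yru akej mrr jay
Hunk 2: at line 4 remove [wedfw] add [cqa,ing,yxna] -> 13 lines: zrxm eld qzckt fzttz usav cqa ing yxna syh yru akej mrr jay
Hunk 3: at line 10 remove [akej] add [crmyz,dgfli,cvqw] -> 15 lines: zrxm eld qzckt fzttz usav cqa ing yxna syh yru crmyz dgfli cvqw mrr jay
Hunk 4: at line 11 remove [dgfli,cvqw,mrr] add [nyid] -> 13 lines: zrxm eld qzckt fzttz usav cqa ing yxna syh yru crmyz nyid jay
Final line count: 13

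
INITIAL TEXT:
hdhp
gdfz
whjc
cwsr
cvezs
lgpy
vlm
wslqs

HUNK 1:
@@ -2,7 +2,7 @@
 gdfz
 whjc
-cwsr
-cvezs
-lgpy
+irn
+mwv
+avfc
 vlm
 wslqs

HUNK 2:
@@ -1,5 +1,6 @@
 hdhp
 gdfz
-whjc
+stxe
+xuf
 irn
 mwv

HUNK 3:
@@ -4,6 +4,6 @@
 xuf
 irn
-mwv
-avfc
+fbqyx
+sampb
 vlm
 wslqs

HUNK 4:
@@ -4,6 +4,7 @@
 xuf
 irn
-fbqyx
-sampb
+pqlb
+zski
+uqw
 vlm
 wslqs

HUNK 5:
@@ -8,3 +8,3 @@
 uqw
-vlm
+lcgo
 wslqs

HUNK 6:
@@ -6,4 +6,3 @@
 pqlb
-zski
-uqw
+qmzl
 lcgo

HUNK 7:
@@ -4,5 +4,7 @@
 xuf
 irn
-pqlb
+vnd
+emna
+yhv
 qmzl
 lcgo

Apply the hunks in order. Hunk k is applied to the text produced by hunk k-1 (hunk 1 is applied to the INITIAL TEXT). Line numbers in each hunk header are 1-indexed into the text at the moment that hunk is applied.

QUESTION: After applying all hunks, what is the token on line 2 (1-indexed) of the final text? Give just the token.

Hunk 1: at line 2 remove [cwsr,cvezs,lgpy] add [irn,mwv,avfc] -> 8 lines: hdhp gdfz whjc irn mwv avfc vlm wslqs
Hunk 2: at line 1 remove [whjc] add [stxe,xuf] -> 9 lines: hdhp gdfz stxe xuf irn mwv avfc vlm wslqs
Hunk 3: at line 4 remove [mwv,avfc] add [fbqyx,sampb] -> 9 lines: hdhp gdfz stxe xuf irn fbqyx sampb vlm wslqs
Hunk 4: at line 4 remove [fbqyx,sampb] add [pqlb,zski,uqw] -> 10 lines: hdhp gdfz stxe xuf irn pqlb zski uqw vlm wslqs
Hunk 5: at line 8 remove [vlm] add [lcgo] -> 10 lines: hdhp gdfz stxe xuf irn pqlb zski uqw lcgo wslqs
Hunk 6: at line 6 remove [zski,uqw] add [qmzl] -> 9 lines: hdhp gdfz stxe xuf irn pqlb qmzl lcgo wslqs
Hunk 7: at line 4 remove [pqlb] add [vnd,emna,yhv] -> 11 lines: hdhp gdfz stxe xuf irn vnd emna yhv qmzl lcgo wslqs
Final line 2: gdfz

Answer: gdfz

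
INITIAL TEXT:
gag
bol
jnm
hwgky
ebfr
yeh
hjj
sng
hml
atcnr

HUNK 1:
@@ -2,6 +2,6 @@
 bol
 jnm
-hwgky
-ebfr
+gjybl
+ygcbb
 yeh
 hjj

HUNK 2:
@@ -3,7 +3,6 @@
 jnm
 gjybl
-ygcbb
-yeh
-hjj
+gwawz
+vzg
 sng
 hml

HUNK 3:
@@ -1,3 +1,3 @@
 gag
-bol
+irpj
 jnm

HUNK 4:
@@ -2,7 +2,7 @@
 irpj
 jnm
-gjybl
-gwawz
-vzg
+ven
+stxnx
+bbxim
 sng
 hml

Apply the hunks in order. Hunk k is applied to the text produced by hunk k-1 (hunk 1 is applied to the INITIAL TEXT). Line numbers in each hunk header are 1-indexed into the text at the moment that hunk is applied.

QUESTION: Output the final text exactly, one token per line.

Answer: gag
irpj
jnm
ven
stxnx
bbxim
sng
hml
atcnr

Derivation:
Hunk 1: at line 2 remove [hwgky,ebfr] add [gjybl,ygcbb] -> 10 lines: gag bol jnm gjybl ygcbb yeh hjj sng hml atcnr
Hunk 2: at line 3 remove [ygcbb,yeh,hjj] add [gwawz,vzg] -> 9 lines: gag bol jnm gjybl gwawz vzg sng hml atcnr
Hunk 3: at line 1 remove [bol] add [irpj] -> 9 lines: gag irpj jnm gjybl gwawz vzg sng hml atcnr
Hunk 4: at line 2 remove [gjybl,gwawz,vzg] add [ven,stxnx,bbxim] -> 9 lines: gag irpj jnm ven stxnx bbxim sng hml atcnr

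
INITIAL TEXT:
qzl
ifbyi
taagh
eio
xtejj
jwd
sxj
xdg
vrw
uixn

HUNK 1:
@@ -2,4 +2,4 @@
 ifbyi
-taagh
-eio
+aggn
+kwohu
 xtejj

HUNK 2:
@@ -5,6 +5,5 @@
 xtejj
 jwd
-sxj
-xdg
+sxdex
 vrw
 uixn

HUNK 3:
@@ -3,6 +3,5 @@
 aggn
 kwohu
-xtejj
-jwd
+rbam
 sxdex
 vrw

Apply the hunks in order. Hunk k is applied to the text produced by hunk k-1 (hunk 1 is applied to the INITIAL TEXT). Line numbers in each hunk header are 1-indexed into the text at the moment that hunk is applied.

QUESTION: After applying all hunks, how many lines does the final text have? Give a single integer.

Answer: 8

Derivation:
Hunk 1: at line 2 remove [taagh,eio] add [aggn,kwohu] -> 10 lines: qzl ifbyi aggn kwohu xtejj jwd sxj xdg vrw uixn
Hunk 2: at line 5 remove [sxj,xdg] add [sxdex] -> 9 lines: qzl ifbyi aggn kwohu xtejj jwd sxdex vrw uixn
Hunk 3: at line 3 remove [xtejj,jwd] add [rbam] -> 8 lines: qzl ifbyi aggn kwohu rbam sxdex vrw uixn
Final line count: 8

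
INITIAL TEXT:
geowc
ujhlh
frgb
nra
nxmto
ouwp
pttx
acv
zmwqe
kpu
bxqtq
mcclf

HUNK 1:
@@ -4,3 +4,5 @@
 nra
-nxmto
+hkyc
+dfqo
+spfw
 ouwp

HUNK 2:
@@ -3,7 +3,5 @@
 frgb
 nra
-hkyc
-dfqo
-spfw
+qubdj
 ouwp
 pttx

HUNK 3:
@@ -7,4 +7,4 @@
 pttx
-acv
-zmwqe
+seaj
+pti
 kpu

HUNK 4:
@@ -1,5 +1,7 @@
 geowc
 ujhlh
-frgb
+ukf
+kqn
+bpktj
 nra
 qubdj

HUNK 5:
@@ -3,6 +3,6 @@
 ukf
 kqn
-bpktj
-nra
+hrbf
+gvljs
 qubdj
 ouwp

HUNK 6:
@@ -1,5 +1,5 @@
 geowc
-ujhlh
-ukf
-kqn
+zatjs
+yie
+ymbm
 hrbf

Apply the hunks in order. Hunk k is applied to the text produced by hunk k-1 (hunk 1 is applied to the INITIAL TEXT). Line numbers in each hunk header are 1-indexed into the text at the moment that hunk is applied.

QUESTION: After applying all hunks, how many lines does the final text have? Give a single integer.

Answer: 14

Derivation:
Hunk 1: at line 4 remove [nxmto] add [hkyc,dfqo,spfw] -> 14 lines: geowc ujhlh frgb nra hkyc dfqo spfw ouwp pttx acv zmwqe kpu bxqtq mcclf
Hunk 2: at line 3 remove [hkyc,dfqo,spfw] add [qubdj] -> 12 lines: geowc ujhlh frgb nra qubdj ouwp pttx acv zmwqe kpu bxqtq mcclf
Hunk 3: at line 7 remove [acv,zmwqe] add [seaj,pti] -> 12 lines: geowc ujhlh frgb nra qubdj ouwp pttx seaj pti kpu bxqtq mcclf
Hunk 4: at line 1 remove [frgb] add [ukf,kqn,bpktj] -> 14 lines: geowc ujhlh ukf kqn bpktj nra qubdj ouwp pttx seaj pti kpu bxqtq mcclf
Hunk 5: at line 3 remove [bpktj,nra] add [hrbf,gvljs] -> 14 lines: geowc ujhlh ukf kqn hrbf gvljs qubdj ouwp pttx seaj pti kpu bxqtq mcclf
Hunk 6: at line 1 remove [ujhlh,ukf,kqn] add [zatjs,yie,ymbm] -> 14 lines: geowc zatjs yie ymbm hrbf gvljs qubdj ouwp pttx seaj pti kpu bxqtq mcclf
Final line count: 14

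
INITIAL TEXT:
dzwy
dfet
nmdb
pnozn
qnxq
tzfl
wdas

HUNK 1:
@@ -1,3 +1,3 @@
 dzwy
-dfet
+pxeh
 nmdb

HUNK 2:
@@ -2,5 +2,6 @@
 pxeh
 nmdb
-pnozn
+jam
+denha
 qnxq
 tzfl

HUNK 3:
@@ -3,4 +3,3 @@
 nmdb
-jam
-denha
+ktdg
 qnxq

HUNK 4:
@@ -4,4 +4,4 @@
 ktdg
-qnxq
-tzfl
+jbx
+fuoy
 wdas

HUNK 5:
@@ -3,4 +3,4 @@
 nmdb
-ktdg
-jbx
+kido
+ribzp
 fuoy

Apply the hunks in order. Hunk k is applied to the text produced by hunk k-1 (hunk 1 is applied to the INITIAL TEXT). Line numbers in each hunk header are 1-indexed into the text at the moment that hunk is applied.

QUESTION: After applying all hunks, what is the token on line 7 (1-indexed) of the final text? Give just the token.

Hunk 1: at line 1 remove [dfet] add [pxeh] -> 7 lines: dzwy pxeh nmdb pnozn qnxq tzfl wdas
Hunk 2: at line 2 remove [pnozn] add [jam,denha] -> 8 lines: dzwy pxeh nmdb jam denha qnxq tzfl wdas
Hunk 3: at line 3 remove [jam,denha] add [ktdg] -> 7 lines: dzwy pxeh nmdb ktdg qnxq tzfl wdas
Hunk 4: at line 4 remove [qnxq,tzfl] add [jbx,fuoy] -> 7 lines: dzwy pxeh nmdb ktdg jbx fuoy wdas
Hunk 5: at line 3 remove [ktdg,jbx] add [kido,ribzp] -> 7 lines: dzwy pxeh nmdb kido ribzp fuoy wdas
Final line 7: wdas

Answer: wdas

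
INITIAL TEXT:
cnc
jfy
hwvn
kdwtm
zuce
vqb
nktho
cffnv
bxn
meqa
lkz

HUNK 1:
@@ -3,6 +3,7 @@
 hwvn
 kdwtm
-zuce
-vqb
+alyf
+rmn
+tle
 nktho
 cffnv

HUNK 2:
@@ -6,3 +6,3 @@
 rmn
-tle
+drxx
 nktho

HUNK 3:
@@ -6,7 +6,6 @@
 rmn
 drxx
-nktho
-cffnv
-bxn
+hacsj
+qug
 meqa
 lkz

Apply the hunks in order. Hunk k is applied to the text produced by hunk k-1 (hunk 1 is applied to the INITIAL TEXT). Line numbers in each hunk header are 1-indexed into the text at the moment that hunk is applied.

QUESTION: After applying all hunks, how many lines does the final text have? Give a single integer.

Answer: 11

Derivation:
Hunk 1: at line 3 remove [zuce,vqb] add [alyf,rmn,tle] -> 12 lines: cnc jfy hwvn kdwtm alyf rmn tle nktho cffnv bxn meqa lkz
Hunk 2: at line 6 remove [tle] add [drxx] -> 12 lines: cnc jfy hwvn kdwtm alyf rmn drxx nktho cffnv bxn meqa lkz
Hunk 3: at line 6 remove [nktho,cffnv,bxn] add [hacsj,qug] -> 11 lines: cnc jfy hwvn kdwtm alyf rmn drxx hacsj qug meqa lkz
Final line count: 11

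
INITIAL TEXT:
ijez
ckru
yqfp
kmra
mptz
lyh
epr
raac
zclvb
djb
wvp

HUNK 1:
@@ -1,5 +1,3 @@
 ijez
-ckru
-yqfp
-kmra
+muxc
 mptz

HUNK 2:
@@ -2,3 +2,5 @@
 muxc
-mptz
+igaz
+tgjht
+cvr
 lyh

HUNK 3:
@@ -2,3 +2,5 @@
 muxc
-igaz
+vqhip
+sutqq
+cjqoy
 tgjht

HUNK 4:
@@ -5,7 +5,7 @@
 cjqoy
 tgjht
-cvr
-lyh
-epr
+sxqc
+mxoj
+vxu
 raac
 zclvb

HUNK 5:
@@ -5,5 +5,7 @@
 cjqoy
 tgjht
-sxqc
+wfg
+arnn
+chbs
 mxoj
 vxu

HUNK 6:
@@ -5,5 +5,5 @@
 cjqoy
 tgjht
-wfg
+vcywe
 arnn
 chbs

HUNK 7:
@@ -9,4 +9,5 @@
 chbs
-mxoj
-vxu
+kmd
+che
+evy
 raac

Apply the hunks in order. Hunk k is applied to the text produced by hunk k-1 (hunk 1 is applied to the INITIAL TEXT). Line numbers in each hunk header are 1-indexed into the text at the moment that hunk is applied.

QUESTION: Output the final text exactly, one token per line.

Hunk 1: at line 1 remove [ckru,yqfp,kmra] add [muxc] -> 9 lines: ijez muxc mptz lyh epr raac zclvb djb wvp
Hunk 2: at line 2 remove [mptz] add [igaz,tgjht,cvr] -> 11 lines: ijez muxc igaz tgjht cvr lyh epr raac zclvb djb wvp
Hunk 3: at line 2 remove [igaz] add [vqhip,sutqq,cjqoy] -> 13 lines: ijez muxc vqhip sutqq cjqoy tgjht cvr lyh epr raac zclvb djb wvp
Hunk 4: at line 5 remove [cvr,lyh,epr] add [sxqc,mxoj,vxu] -> 13 lines: ijez muxc vqhip sutqq cjqoy tgjht sxqc mxoj vxu raac zclvb djb wvp
Hunk 5: at line 5 remove [sxqc] add [wfg,arnn,chbs] -> 15 lines: ijez muxc vqhip sutqq cjqoy tgjht wfg arnn chbs mxoj vxu raac zclvb djb wvp
Hunk 6: at line 5 remove [wfg] add [vcywe] -> 15 lines: ijez muxc vqhip sutqq cjqoy tgjht vcywe arnn chbs mxoj vxu raac zclvb djb wvp
Hunk 7: at line 9 remove [mxoj,vxu] add [kmd,che,evy] -> 16 lines: ijez muxc vqhip sutqq cjqoy tgjht vcywe arnn chbs kmd che evy raac zclvb djb wvp

Answer: ijez
muxc
vqhip
sutqq
cjqoy
tgjht
vcywe
arnn
chbs
kmd
che
evy
raac
zclvb
djb
wvp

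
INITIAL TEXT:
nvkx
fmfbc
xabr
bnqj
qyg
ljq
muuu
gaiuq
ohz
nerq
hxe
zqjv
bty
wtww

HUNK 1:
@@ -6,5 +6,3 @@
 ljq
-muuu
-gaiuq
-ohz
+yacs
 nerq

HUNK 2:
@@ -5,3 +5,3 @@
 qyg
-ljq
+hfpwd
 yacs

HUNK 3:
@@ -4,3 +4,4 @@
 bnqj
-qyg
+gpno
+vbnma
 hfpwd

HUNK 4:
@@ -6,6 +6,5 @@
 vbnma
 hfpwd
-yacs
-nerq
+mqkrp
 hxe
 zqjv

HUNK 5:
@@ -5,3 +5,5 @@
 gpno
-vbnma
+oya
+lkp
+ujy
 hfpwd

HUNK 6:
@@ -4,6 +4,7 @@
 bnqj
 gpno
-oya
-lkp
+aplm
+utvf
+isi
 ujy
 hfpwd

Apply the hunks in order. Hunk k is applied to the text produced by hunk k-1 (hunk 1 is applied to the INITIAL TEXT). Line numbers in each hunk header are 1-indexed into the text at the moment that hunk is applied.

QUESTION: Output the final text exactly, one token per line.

Answer: nvkx
fmfbc
xabr
bnqj
gpno
aplm
utvf
isi
ujy
hfpwd
mqkrp
hxe
zqjv
bty
wtww

Derivation:
Hunk 1: at line 6 remove [muuu,gaiuq,ohz] add [yacs] -> 12 lines: nvkx fmfbc xabr bnqj qyg ljq yacs nerq hxe zqjv bty wtww
Hunk 2: at line 5 remove [ljq] add [hfpwd] -> 12 lines: nvkx fmfbc xabr bnqj qyg hfpwd yacs nerq hxe zqjv bty wtww
Hunk 3: at line 4 remove [qyg] add [gpno,vbnma] -> 13 lines: nvkx fmfbc xabr bnqj gpno vbnma hfpwd yacs nerq hxe zqjv bty wtww
Hunk 4: at line 6 remove [yacs,nerq] add [mqkrp] -> 12 lines: nvkx fmfbc xabr bnqj gpno vbnma hfpwd mqkrp hxe zqjv bty wtww
Hunk 5: at line 5 remove [vbnma] add [oya,lkp,ujy] -> 14 lines: nvkx fmfbc xabr bnqj gpno oya lkp ujy hfpwd mqkrp hxe zqjv bty wtww
Hunk 6: at line 4 remove [oya,lkp] add [aplm,utvf,isi] -> 15 lines: nvkx fmfbc xabr bnqj gpno aplm utvf isi ujy hfpwd mqkrp hxe zqjv bty wtww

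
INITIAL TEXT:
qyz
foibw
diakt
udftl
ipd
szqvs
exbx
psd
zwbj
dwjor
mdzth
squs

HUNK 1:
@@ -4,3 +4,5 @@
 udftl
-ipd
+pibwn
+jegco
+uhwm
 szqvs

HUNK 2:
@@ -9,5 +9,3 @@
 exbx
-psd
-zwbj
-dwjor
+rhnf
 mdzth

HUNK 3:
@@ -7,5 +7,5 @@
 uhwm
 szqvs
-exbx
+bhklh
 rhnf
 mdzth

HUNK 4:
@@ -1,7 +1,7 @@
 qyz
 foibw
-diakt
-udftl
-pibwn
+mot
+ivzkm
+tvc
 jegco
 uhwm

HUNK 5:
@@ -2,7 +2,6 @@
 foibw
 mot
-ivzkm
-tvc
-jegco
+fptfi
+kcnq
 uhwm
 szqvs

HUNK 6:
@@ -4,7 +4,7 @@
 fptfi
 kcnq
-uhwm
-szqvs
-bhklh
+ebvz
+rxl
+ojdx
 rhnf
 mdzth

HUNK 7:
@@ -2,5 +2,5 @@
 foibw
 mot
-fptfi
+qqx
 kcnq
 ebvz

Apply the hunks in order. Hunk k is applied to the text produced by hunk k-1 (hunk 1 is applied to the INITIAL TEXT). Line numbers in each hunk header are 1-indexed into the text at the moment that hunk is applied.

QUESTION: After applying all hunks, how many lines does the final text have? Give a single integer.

Hunk 1: at line 4 remove [ipd] add [pibwn,jegco,uhwm] -> 14 lines: qyz foibw diakt udftl pibwn jegco uhwm szqvs exbx psd zwbj dwjor mdzth squs
Hunk 2: at line 9 remove [psd,zwbj,dwjor] add [rhnf] -> 12 lines: qyz foibw diakt udftl pibwn jegco uhwm szqvs exbx rhnf mdzth squs
Hunk 3: at line 7 remove [exbx] add [bhklh] -> 12 lines: qyz foibw diakt udftl pibwn jegco uhwm szqvs bhklh rhnf mdzth squs
Hunk 4: at line 1 remove [diakt,udftl,pibwn] add [mot,ivzkm,tvc] -> 12 lines: qyz foibw mot ivzkm tvc jegco uhwm szqvs bhklh rhnf mdzth squs
Hunk 5: at line 2 remove [ivzkm,tvc,jegco] add [fptfi,kcnq] -> 11 lines: qyz foibw mot fptfi kcnq uhwm szqvs bhklh rhnf mdzth squs
Hunk 6: at line 4 remove [uhwm,szqvs,bhklh] add [ebvz,rxl,ojdx] -> 11 lines: qyz foibw mot fptfi kcnq ebvz rxl ojdx rhnf mdzth squs
Hunk 7: at line 2 remove [fptfi] add [qqx] -> 11 lines: qyz foibw mot qqx kcnq ebvz rxl ojdx rhnf mdzth squs
Final line count: 11

Answer: 11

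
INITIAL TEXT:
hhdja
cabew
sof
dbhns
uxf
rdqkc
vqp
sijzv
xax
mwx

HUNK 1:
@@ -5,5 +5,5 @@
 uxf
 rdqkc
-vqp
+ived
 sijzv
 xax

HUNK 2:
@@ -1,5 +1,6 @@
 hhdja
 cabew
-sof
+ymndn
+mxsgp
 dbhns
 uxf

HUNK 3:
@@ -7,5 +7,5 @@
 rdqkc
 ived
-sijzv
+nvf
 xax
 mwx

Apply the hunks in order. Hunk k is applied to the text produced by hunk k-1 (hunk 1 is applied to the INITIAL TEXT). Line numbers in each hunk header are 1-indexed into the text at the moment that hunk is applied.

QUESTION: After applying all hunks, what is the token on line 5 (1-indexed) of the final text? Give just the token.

Hunk 1: at line 5 remove [vqp] add [ived] -> 10 lines: hhdja cabew sof dbhns uxf rdqkc ived sijzv xax mwx
Hunk 2: at line 1 remove [sof] add [ymndn,mxsgp] -> 11 lines: hhdja cabew ymndn mxsgp dbhns uxf rdqkc ived sijzv xax mwx
Hunk 3: at line 7 remove [sijzv] add [nvf] -> 11 lines: hhdja cabew ymndn mxsgp dbhns uxf rdqkc ived nvf xax mwx
Final line 5: dbhns

Answer: dbhns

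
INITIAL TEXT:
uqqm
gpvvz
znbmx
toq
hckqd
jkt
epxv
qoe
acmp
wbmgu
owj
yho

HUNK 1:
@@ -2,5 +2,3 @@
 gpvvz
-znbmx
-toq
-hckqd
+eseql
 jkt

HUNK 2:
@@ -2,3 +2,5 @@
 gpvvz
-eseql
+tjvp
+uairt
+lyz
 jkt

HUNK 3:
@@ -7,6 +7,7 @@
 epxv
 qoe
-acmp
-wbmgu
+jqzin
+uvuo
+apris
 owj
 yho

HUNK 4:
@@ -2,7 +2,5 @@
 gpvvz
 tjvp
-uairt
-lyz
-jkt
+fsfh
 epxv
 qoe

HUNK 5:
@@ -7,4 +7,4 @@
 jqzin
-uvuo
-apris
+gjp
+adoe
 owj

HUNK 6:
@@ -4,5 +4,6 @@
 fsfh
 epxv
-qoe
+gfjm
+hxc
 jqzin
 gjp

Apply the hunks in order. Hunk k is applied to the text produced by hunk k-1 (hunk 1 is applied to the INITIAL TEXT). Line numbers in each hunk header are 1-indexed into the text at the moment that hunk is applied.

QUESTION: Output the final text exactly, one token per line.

Hunk 1: at line 2 remove [znbmx,toq,hckqd] add [eseql] -> 10 lines: uqqm gpvvz eseql jkt epxv qoe acmp wbmgu owj yho
Hunk 2: at line 2 remove [eseql] add [tjvp,uairt,lyz] -> 12 lines: uqqm gpvvz tjvp uairt lyz jkt epxv qoe acmp wbmgu owj yho
Hunk 3: at line 7 remove [acmp,wbmgu] add [jqzin,uvuo,apris] -> 13 lines: uqqm gpvvz tjvp uairt lyz jkt epxv qoe jqzin uvuo apris owj yho
Hunk 4: at line 2 remove [uairt,lyz,jkt] add [fsfh] -> 11 lines: uqqm gpvvz tjvp fsfh epxv qoe jqzin uvuo apris owj yho
Hunk 5: at line 7 remove [uvuo,apris] add [gjp,adoe] -> 11 lines: uqqm gpvvz tjvp fsfh epxv qoe jqzin gjp adoe owj yho
Hunk 6: at line 4 remove [qoe] add [gfjm,hxc] -> 12 lines: uqqm gpvvz tjvp fsfh epxv gfjm hxc jqzin gjp adoe owj yho

Answer: uqqm
gpvvz
tjvp
fsfh
epxv
gfjm
hxc
jqzin
gjp
adoe
owj
yho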